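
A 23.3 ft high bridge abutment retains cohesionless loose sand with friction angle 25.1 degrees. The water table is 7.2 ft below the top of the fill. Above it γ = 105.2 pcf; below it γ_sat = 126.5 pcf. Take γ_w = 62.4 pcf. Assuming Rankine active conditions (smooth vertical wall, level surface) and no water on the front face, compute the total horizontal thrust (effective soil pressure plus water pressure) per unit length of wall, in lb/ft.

K_a = tan²(45° − φ/2) = 0.4043.
γ' = 126.5 − 62.4 = 64.10 pcf. Depth below WT = 16.1 ft.
σ'_h at WT = K_a γ d_w = 306.2 psf; at base = 306.2 + K_a γ' × 16.1 = 723.5 psf.
P₁ (0–7.2 ft) = ½×306.2×7.2 = 1102. P₂ (7.2–23.3 ft) = ½(306.2+723.5)×16.1 = 8289.
P_w = ½ γ_w h₂² = 0.5×62.4×16.1² = 8087. Total = 1102+8289+8087 = 17480 lb/ft.

17500 lb/ft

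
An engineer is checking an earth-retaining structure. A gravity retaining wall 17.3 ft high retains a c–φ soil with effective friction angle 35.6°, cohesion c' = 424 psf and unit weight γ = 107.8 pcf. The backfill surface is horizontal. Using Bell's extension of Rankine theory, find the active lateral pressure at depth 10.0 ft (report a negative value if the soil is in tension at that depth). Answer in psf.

-151 psf

K_a = (1 − sin φ)/(1 + sin φ) = 0.2641.
σ_a = K_a γ z − 2c√K_a = 0.2641×107.8×10.0 − 2×424×0.5139 = -151.1 psf.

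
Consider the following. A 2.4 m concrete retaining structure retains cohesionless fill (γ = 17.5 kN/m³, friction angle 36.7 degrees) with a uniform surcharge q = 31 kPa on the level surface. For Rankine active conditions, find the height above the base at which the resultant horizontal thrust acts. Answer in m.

K_a = 0.2519.
Triangular part P₁ = ½K_aγH² = 12.69 at H/3 = 0.8000 m; rectangular part P₂ = K_a q H = 18.74 at H/2 = 1.200 m.
ȳ = (P₁·0.8000 + P₂·1.200)/(P₁+P₂) = 1.038 m.

1.04 m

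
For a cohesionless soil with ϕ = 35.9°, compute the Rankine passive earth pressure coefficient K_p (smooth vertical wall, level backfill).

K_p = (1 + sin φ)/(1 − sin φ) = tan²(45° + 35.9°/2) = 3.835.

3.84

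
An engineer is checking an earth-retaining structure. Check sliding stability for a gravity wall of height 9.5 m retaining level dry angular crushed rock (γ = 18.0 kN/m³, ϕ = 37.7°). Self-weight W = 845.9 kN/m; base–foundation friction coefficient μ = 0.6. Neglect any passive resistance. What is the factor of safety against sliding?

K_a = tan²(45° − 37.7°/2) = 0.2411.
P_a = ½K_aγH² = 0.5×0.2411×18.0×9.5² = 195.8 kN/m, acting at H/3 = 3.167 m above the base.
FS_sliding = μW / P_a = 0.6×845.9 / 195.8 = 2.592.

2.59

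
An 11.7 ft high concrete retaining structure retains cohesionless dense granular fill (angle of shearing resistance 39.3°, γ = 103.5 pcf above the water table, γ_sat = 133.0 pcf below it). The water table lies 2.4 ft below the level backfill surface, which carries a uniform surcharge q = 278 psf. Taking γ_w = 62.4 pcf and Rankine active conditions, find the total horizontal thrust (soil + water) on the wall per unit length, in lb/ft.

4700 lb/ft

K_a = tan²(45° − φ/2) = 0.2245.
γ' = 133.0 − 62.4 = 70.60 pcf. h₂ = H − d_w = 9.3 ft.
σ'_h: at surface K_a·q = 62.40; at WT K_a(q+γd_w) = 118.2; at base K_a(q+γd_w+γ'h₂) = 265.5 psf.
P₁ = ½(62.40+118.2)×2.4 = 216.7; P₂ = ½(118.2+265.5)×9.3 = 1784; P_w = ½γ_w h₂² = 2698.
Total = 216.7+1784+2698 = 4699 lb/ft.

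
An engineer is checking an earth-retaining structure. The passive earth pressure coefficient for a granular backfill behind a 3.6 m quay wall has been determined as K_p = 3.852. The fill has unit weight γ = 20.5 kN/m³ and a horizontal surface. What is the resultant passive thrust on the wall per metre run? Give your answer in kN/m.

P = ½ K_p γ H² = 0.5 × 3.852 × 20.5 × 3.6² = 511.7 kN/m.

512 kN/m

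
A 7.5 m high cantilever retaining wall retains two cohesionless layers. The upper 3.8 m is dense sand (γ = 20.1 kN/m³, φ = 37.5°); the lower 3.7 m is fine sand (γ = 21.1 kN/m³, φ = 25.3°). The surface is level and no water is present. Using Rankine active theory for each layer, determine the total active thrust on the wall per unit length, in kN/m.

207 kN/m

K_a1 = tan²(45°−37.5°/2) = 0.2432; K_a2 = tan²(45°−25.3°/2) = 0.4012.
Layer 1: σ at base = K_a1 γ₁ h₁ = 18.58 kPa; P₁ = ½×18.58×3.8 = 35.29.
Layer 2: σ_v at top = γ₁h₁ = 76.38; σ_h top = K_a2×76.38 = 30.64; σ_h base = K_a2×(76.38+21.1×3.7) = 61.96.
P₂ = ½(30.64+61.96)×3.7 = 171.3. Total P_a = 35.29+171.3 = 206.6 kN/m.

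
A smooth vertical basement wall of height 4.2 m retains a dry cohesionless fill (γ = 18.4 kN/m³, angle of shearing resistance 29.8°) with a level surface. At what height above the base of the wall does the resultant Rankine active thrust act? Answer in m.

K_a = 0.3360.
The pressure distribution is triangular, so the resultant acts at H/3 above the base = 4.2/3 = 1.400 m.

1.40 m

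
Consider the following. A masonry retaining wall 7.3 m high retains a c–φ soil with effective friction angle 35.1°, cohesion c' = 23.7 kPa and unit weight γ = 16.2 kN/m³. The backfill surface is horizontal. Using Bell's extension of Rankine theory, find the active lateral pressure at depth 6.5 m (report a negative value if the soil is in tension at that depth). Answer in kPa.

3.79 kPa

K_a = (1 − sin φ)/(1 + sin φ) = 0.2698.
σ_a = K_a γ z − 2c√K_a = 0.2698×16.2×6.5 − 2×23.7×0.5195 = 3.792 kPa.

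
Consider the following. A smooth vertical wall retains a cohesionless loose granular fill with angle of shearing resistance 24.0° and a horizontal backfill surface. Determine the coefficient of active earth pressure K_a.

K_a = (1 − sin φ)/(1 + sin φ) = (1 − sin 24.0°)/(1 + sin 24.0°) = 0.4217.

0.422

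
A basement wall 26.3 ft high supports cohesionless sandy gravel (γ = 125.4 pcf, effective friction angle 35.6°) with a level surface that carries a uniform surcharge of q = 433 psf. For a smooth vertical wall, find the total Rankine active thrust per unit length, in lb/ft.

K_a = tan²(45° − φ/2) = 0.2641.
Soil triangle: ½ K_a γ H² = 0.5×0.2641×125.4×26.3² = 11450 lb/ft.
Surcharge rectangle: K_a q H = 0.2641×433×26.3 = 3008 lb/ft.
Total = 11450 + 3008 = 14460 lb/ft.

14500 lb/ft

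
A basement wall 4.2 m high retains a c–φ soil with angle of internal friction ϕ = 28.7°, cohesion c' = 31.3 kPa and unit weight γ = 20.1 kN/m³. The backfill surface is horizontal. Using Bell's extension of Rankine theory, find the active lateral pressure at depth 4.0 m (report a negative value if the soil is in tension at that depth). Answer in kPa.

K_a = (1 − sin φ)/(1 + sin φ) = 0.3511.
σ_a = K_a γ z − 2c√K_a = 0.3511×20.1×4.0 − 2×31.3×0.5926 = -8.863 kPa.

-8.86 kPa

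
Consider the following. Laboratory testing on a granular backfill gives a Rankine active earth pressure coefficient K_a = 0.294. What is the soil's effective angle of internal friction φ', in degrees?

K_a = tan²(45° − φ/2) ⇒ 45° − φ/2 = arctan(√0.294) = 28.47°.
φ = 2(45° − 28.47°) = 33.07°.

33.1°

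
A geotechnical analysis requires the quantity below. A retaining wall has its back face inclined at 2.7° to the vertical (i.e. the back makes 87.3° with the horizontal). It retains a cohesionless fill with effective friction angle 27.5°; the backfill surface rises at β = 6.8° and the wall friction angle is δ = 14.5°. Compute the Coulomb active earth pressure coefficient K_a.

K_a = sin²(α+φ) / [sin²α · sin(α−δ) · (1 + √{sin(φ+δ)sin(φ−β) / (sin(α−δ)sin(α+β))})²].
With α = 87.3°, φ = 27.5°, δ = 14.5°, β = 6.8°: K_a = 0.3852.

0.385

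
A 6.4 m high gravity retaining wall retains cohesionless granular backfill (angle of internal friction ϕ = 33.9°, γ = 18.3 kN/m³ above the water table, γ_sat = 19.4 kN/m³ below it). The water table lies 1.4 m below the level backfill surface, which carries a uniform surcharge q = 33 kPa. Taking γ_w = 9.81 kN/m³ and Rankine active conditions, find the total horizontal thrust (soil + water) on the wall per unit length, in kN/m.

K_a = tan²(45° − φ/2) = 0.2839.
γ' = 19.4 − 9.81 = 9.590 kN/m³. h₂ = H − d_w = 5.0 m.
σ'_h: at surface K_a·q = 9.369; at WT K_a(q+γd_w) = 16.64; at base K_a(q+γd_w+γ'h₂) = 30.26 kPa.
P₁ = ½(9.369+16.64)×1.4 = 18.21; P₂ = ½(16.64+30.26)×5.0 = 117.2; P_w = ½γ_w h₂² = 122.6.
Total = 18.21+117.2+122.6 = 258.1 kN/m.

258 kN/m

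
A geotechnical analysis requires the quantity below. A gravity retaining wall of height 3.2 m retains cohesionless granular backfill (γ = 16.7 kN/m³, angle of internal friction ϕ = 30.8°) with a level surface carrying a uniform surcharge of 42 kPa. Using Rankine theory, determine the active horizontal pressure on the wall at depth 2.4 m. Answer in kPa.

26.5 kPa

K_a = (1 − sin φ)/(1 + sin φ) = 0.3227.
σ_v = γz + q = 16.7 × 2.4 + 42 = 82.08 kPa.
σ_h = K_a σ_v = 0.3227 × 82.08 = 26.49 kPa.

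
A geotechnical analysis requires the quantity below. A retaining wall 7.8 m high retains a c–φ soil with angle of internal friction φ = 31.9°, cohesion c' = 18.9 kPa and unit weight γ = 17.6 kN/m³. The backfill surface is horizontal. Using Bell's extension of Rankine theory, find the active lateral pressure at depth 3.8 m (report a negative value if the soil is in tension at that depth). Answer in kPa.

K_a = (1 − sin φ)/(1 + sin φ) = 0.3085.
σ_a = K_a γ z − 2c√K_a = 0.3085×17.6×3.8 − 2×18.9×0.5555 = -0.3619 kPa.

-0.362 kPa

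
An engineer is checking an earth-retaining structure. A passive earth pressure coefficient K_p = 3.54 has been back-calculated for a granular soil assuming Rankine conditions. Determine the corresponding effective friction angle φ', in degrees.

34.0°

K_p = (1+sin φ)/(1−sin φ) ⇒ sin φ = (K_p − 1)/(K_p + 1) = 0.5595.
φ = arcsin(0.5595) = 34.02°.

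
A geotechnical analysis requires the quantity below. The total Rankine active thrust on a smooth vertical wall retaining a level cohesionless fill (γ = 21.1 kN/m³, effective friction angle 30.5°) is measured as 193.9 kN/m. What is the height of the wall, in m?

K_a = 0.3267. P_a = ½ K_a γ H² ⇒ H = √(2P_a/(K_a γ)).
H = √(2×193.9/(0.3267×21.1)) = 7.501 m.

7.50 m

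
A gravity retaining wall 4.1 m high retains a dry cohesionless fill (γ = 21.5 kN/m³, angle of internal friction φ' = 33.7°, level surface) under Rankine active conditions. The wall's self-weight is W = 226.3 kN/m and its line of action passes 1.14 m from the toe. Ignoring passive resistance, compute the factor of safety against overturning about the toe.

K_a = tan²(45° − 33.7°/2) = 0.2863.
P_a = ½K_aγH² = 0.5×0.2863×21.5×4.1² = 51.74 kN/m, acting at H/3 = 1.367 m above the base.
Overturning moment M_o = P_a × H/3 = 51.74 × 1.367 = 70.71.
Resisting moment M_r = W × 1.14 = 226.3 × 1.14 = 258.0.
FS_overturning = M_r/M_o = 258.0/70.71 = 3.649.

3.65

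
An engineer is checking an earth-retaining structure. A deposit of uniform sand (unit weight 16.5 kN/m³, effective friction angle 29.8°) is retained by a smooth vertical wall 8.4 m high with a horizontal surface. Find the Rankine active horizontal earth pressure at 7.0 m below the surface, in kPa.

K_a = (1 − sin φ)/(1 + sin φ) = 0.3360.
σ_h = K_a γ z = 0.3360 × 16.5 × 7.0 = 38.81 kPa.

38.8 kPa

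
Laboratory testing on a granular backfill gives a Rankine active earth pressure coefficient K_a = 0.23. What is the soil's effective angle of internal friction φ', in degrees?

38.8°

K_a = tan²(45° − φ/2) ⇒ 45° − φ/2 = arctan(√0.23) = 25.62°.
φ = 2(45° − 25.62°) = 38.76°.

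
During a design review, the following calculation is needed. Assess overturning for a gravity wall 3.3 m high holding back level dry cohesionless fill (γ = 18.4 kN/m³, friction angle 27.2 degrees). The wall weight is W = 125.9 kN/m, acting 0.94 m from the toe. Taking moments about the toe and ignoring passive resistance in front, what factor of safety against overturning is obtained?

K_a = tan²(45° − 27.2°/2) = 0.3726.
P_a = ½K_aγH² = 0.5×0.3726×18.4×3.3² = 37.33 kN/m, acting at H/3 = 1.100 m above the base.
Overturning moment M_o = P_a × H/3 = 37.33 × 1.100 = 41.06.
Resisting moment M_r = W × 0.94 = 125.9 × 0.94 = 118.3.
FS_overturning = M_r/M_o = 118.3/41.06 = 2.882.

2.88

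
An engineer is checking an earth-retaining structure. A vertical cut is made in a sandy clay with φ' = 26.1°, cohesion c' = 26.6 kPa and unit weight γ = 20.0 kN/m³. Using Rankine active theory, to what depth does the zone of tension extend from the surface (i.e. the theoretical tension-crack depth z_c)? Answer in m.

K_a = tan²(45° − 26.1°/2) = 0.3889; √K_a = 0.6237.
The active pressure is zero where K_a γ z = 2c√K_a, so z_c = 2c/(γ√K_a) = 2×26.6/(20.0×0.6237) = 4.265 m.

4.27 m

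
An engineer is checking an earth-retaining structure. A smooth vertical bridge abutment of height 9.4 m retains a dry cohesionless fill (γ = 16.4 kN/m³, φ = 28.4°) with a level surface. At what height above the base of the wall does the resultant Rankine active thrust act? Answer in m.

K_a = 0.3554.
The pressure distribution is triangular, so the resultant acts at H/3 above the base = 9.4/3 = 3.133 m.

3.13 m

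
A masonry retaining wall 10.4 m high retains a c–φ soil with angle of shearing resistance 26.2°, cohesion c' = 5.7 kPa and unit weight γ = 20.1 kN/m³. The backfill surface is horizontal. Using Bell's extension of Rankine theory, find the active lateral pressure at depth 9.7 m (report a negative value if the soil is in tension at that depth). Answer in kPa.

68.4 kPa

K_a = (1 − sin φ)/(1 + sin φ) = 0.3874.
σ_a = K_a γ z − 2c√K_a = 0.3874×20.1×9.7 − 2×5.7×0.6224 = 68.44 kPa.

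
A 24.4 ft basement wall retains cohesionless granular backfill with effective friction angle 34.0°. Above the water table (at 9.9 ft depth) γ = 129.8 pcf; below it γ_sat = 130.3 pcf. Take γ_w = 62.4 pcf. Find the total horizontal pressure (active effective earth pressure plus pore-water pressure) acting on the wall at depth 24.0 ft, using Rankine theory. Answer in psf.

K_a = (1 − sin φ)/(1 + sin φ) = 0.2827.
γ' = 130.3 − 62.4 = 67.90 pcf.
Effective vertical stress at 24.0 ft: σ'_v = 129.8×9.9 + 67.90×14.1 = 2242 psf.
σ'_h = K_a σ'_v = 0.2827 × 2242 = 634.0 psf; u = γ_w × 14.1 = 879.8 psf.
Total σ_h = 634.0 + 879.8 = 1514 psf.

1510 psf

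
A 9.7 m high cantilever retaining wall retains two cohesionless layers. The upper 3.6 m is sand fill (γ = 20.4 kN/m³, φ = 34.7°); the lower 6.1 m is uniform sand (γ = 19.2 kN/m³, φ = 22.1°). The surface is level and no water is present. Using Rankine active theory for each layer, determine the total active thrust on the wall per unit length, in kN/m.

K_a1 = tan²(45°−34.7°/2) = 0.2745; K_a2 = tan²(45°−22.1°/2) = 0.4533.
Layer 1: σ at base = K_a1 γ₁ h₁ = 20.16 kPa; P₁ = ½×20.16×3.6 = 36.28.
Layer 2: σ_v at top = γ₁h₁ = 73.44; σ_h top = K_a2×73.44 = 33.29; σ_h base = K_a2×(73.44+19.2×6.1) = 86.37.
P₂ = ½(33.29+86.37)×6.1 = 365.0. Total P_a = 36.28+365.0 = 401.2 kN/m.

401 kN/m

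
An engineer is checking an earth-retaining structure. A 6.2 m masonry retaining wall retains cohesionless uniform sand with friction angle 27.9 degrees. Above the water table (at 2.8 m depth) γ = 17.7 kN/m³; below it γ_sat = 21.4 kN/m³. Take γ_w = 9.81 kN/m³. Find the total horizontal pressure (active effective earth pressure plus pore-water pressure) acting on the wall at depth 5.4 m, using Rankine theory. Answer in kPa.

54.4 kPa

K_a = (1 − sin φ)/(1 + sin φ) = 0.3625.
γ' = 21.4 − 9.81 = 11.59 kN/m³.
Effective vertical stress at 5.4 m: σ'_v = 17.7×2.8 + 11.59×2.60 = 79.69 kPa.
σ'_h = K_a σ'_v = 0.3625 × 79.69 = 28.89 kPa; u = γ_w × 2.60 = 25.51 kPa.
Total σ_h = 28.89 + 25.51 = 54.39 kPa.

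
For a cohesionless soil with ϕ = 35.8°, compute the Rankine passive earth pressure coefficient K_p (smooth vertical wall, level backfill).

K_p = (1 + sin φ)/(1 − sin φ) = tan²(45° + 35.8°/2) = 3.819.

3.82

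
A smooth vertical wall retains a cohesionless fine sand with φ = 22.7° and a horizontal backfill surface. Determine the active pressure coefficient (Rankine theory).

K_a = (1 − sin φ)/(1 + sin φ) = (1 − sin 22.7°)/(1 + sin 22.7°) = 0.4431.

0.443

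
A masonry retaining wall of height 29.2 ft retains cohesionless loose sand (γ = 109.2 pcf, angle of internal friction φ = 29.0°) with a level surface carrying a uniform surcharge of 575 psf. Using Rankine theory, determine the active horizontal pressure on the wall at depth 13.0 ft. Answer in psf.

692 psf

K_a = (1 − sin φ)/(1 + sin φ) = 0.3470.
σ_v = γz + q = 109.2 × 13.0 + 575 = 1995 psf.
σ_h = K_a σ_v = 0.3470 × 1995 = 692.1 psf.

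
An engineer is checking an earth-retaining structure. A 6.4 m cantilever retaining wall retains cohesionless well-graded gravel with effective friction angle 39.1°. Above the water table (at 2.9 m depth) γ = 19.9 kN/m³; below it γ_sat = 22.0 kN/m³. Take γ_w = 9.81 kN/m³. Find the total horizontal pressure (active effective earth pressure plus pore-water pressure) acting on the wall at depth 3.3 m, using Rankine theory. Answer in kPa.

K_a = (1 − sin φ)/(1 + sin φ) = 0.2265.
γ' = 22.0 − 9.81 = 12.19 kN/m³.
Effective vertical stress at 3.3 m: σ'_v = 19.9×2.9 + 12.19×0.400 = 62.59 kPa.
σ'_h = K_a σ'_v = 0.2265 × 62.59 = 14.17 kPa; u = γ_w × 0.400 = 3.924 kPa.
Total σ_h = 14.17 + 3.924 = 18.10 kPa.

18.1 kPa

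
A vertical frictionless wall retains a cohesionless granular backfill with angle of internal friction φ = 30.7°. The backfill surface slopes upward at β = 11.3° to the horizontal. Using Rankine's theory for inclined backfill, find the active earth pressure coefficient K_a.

0.344

K_a = cos β · (cos β − √(cos²β − cos²φ)) / (cos β + √(cos²β − cos²φ)).
cos β = 0.9806, cos φ = 0.8599, √(cos²β − cos²φ) = 0.4714.
K_a = 0.9806 × (0.9806 − 0.4714)/(0.9806 + 0.4714) = 0.3439.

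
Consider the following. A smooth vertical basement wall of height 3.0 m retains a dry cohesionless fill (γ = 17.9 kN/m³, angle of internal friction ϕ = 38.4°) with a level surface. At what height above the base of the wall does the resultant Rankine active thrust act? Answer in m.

K_a = 0.2337.
The pressure distribution is triangular, so the resultant acts at H/3 above the base = 3.0/3 = 1.000 m.

1.00 m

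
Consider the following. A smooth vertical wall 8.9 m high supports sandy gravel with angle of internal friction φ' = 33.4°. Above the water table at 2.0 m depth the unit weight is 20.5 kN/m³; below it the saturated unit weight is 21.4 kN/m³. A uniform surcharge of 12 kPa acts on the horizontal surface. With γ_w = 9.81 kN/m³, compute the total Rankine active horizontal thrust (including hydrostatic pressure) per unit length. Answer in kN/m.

K_a = tan²(45° − φ/2) = 0.2899.
γ' = 21.4 − 9.81 = 11.59 kN/m³. h₂ = H − d_w = 6.9 m.
σ'_h: at surface K_a·q = 3.479; at WT K_a(q+γd_w) = 15.37; at base K_a(q+γd_w+γ'h₂) = 38.55 kPa.
P₁ = ½(3.479+15.37)×2.0 = 18.84; P₂ = ½(15.37+38.55)×6.9 = 186.0; P_w = ½γ_w h₂² = 233.5.
Total = 18.84+186.0+233.5 = 438.4 kN/m.

438 kN/m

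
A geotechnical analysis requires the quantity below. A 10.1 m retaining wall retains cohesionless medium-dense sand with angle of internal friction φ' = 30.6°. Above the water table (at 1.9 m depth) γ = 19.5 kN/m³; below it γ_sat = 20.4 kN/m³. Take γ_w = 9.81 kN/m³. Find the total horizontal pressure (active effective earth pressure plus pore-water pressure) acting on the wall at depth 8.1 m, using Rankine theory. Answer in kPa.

K_a = (1 − sin φ)/(1 + sin φ) = 0.3253.
γ' = 20.4 − 9.81 = 10.59 kN/m³.
Effective vertical stress at 8.1 m: σ'_v = 19.5×1.9 + 10.59×6.20 = 102.7 kPa.
σ'_h = K_a σ'_v = 0.3253 × 102.7 = 33.42 kPa; u = γ_w × 6.20 = 60.82 kPa.
Total σ_h = 33.42 + 60.82 = 94.24 kPa.

94.2 kPa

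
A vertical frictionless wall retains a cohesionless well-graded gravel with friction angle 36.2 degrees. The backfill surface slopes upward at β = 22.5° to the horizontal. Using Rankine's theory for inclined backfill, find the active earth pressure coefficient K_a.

K_a = cos β · (cos β − √(cos²β − cos²φ)) / (cos β + √(cos²β − cos²φ)).
cos β = 0.9239, cos φ = 0.8070, √(cos²β − cos²φ) = 0.4499.
K_a = 0.9239 × (0.9239 − 0.4499)/(0.9239 + 0.4499) = 0.3188.

0.319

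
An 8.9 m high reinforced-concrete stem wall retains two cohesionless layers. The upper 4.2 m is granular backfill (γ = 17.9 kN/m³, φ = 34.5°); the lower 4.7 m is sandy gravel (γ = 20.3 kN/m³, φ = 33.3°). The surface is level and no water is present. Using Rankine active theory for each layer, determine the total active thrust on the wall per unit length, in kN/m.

K_a1 = tan²(45°−34.5°/2) = 0.2768; K_a2 = tan²(45°−33.3°/2) = 0.2911.
Layer 1: σ at base = K_a1 γ₁ h₁ = 20.81 kPa; P₁ = ½×20.81×4.2 = 43.70.
Layer 2: σ_v at top = γ₁h₁ = 75.18; σ_h top = K_a2×75.18 = 21.89; σ_h base = K_a2×(75.18+20.3×4.7) = 49.66.
P₂ = ½(21.89+49.66)×4.7 = 168.1. Total P_a = 43.70+168.1 = 211.9 kN/m.

212 kN/m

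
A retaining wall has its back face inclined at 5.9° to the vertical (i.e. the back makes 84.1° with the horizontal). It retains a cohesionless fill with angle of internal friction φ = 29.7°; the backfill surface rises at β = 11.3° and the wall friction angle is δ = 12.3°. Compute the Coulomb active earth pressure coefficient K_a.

K_a = sin²(α+φ) / [sin²α · sin(α−δ) · (1 + √{sin(φ+δ)sin(φ−β) / (sin(α−δ)sin(α+β))})²].
With α = 84.1°, φ = 29.7°, δ = 12.3°, β = 11.3°: K_a = 0.4107.

0.411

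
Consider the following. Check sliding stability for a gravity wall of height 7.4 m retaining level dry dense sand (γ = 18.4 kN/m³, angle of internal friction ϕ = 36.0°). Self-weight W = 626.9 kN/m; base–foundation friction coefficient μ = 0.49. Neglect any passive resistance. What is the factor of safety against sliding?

2.35

K_a = tan²(45° − 36.0°/2) = 0.2596.
P_a = ½K_aγH² = 0.5×0.2596×18.4×7.4² = 130.8 kN/m, acting at H/3 = 2.467 m above the base.
FS_sliding = μW / P_a = 0.49×626.9 / 130.8 = 2.349.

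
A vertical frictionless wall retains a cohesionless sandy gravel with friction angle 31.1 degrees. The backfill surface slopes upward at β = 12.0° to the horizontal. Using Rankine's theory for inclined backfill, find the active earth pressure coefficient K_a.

0.341

K_a = cos β · (cos β − √(cos²β − cos²φ)) / (cos β + √(cos²β − cos²φ)).
cos β = 0.9781, cos φ = 0.8563, √(cos²β − cos²φ) = 0.4728.
K_a = 0.9781 × (0.9781 − 0.4728)/(0.9781 + 0.4728) = 0.3406.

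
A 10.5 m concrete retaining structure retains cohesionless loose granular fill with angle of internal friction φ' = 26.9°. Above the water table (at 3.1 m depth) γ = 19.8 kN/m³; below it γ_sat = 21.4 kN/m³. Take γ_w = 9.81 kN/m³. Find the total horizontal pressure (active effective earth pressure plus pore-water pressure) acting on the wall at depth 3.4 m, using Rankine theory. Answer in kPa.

27.4 kPa

K_a = (1 − sin φ)/(1 + sin φ) = 0.3770.
γ' = 21.4 − 9.81 = 11.59 kN/m³.
Effective vertical stress at 3.4 m: σ'_v = 19.8×3.1 + 11.59×0.300 = 64.86 kPa.
σ'_h = K_a σ'_v = 0.3770 × 64.86 = 24.45 kPa; u = γ_w × 0.300 = 2.943 kPa.
Total σ_h = 24.45 + 2.943 = 27.39 kPa.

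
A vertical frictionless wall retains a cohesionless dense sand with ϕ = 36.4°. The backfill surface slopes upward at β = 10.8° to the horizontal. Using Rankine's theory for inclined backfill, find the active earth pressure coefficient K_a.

K_a = cos β · (cos β − √(cos²β − cos²φ)) / (cos β + √(cos²β − cos²φ)).
cos β = 0.9823, cos φ = 0.8049, √(cos²β − cos²φ) = 0.5631.
K_a = 0.9823 × (0.9823 − 0.5631)/(0.9823 + 0.5631) = 0.2665.

0.266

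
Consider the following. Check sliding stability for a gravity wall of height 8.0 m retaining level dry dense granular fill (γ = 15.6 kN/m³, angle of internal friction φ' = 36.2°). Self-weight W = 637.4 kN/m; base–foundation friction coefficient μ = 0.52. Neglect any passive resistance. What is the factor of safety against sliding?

2.58

K_a = tan²(45° − 36.2°/2) = 0.2574.
P_a = ½K_aγH² = 0.5×0.2574×15.6×8.0² = 128.5 kN/m, acting at H/3 = 2.667 m above the base.
FS_sliding = μW / P_a = 0.52×637.4 / 128.5 = 2.580.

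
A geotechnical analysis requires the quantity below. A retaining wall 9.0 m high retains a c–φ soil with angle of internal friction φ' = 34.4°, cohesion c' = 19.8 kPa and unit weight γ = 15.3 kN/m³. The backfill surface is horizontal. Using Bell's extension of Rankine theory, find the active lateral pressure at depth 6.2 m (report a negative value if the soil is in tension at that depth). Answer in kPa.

5.49 kPa

K_a = (1 − sin φ)/(1 + sin φ) = 0.2780.
σ_a = K_a γ z − 2c√K_a = 0.2780×15.3×6.2 − 2×19.8×0.5272 = 5.491 kPa.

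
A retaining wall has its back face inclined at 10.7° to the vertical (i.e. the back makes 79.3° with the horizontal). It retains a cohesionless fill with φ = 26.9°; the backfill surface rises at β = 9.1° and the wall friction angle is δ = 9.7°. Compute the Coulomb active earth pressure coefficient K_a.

K_a = sin²(α+φ) / [sin²α · sin(α−δ) · (1 + √{sin(φ+δ)sin(φ−β) / (sin(α−δ)sin(α+β))})²].
With α = 79.3°, φ = 26.9°, δ = 9.7°, β = 9.1°: K_a = 0.4907.

0.491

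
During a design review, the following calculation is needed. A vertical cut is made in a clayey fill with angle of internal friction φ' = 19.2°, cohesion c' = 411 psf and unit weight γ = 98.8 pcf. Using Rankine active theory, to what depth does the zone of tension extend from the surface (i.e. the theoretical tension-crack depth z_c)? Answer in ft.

K_a = tan²(45° − 19.2°/2) = 0.5050; √K_a = 0.7107.
The active pressure is zero where K_a γ z = 2c√K_a, so z_c = 2c/(γ√K_a) = 2×411/(98.8×0.7107) = 11.71 ft.

11.7 ft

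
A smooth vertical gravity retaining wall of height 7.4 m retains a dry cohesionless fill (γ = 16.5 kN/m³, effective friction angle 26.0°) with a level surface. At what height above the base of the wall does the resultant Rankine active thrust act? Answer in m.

2.47 m

K_a = 0.3905.
The pressure distribution is triangular, so the resultant acts at H/3 above the base = 7.4/3 = 2.467 m.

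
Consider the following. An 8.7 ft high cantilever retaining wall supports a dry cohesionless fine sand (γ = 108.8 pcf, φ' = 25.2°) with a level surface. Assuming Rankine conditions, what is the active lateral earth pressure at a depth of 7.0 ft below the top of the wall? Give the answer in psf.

K_a = (1 − sin φ)/(1 + sin φ) = 0.4027.
σ_h = K_a γ z = 0.4027 × 108.8 × 7.0 = 306.7 psf.

307 psf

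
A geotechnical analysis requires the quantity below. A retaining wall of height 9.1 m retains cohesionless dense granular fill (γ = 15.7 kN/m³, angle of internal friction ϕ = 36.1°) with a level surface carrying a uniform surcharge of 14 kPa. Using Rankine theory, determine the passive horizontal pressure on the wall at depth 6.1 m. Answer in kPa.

K_p = (1 + sin φ)/(1 − sin φ) = 3.869.
σ_v = γz + q = 15.7 × 6.1 + 14 = 109.8 kPa.
σ_h = K_p σ_v = 3.869 × 109.8 = 424.6 kPa.

425 kPa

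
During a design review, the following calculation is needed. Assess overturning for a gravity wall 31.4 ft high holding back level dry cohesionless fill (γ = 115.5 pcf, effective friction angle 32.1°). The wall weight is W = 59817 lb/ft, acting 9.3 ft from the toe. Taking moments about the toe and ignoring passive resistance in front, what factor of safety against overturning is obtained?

3.05

K_a = tan²(45° − 32.1°/2) = 0.3060.
P_a = ½K_aγH² = 0.5×0.3060×115.5×31.4² = 17420 lb/ft, acting at H/3 = 10.47 ft above the base.
Overturning moment M_o = P_a × H/3 = 17420 × 10.47 = 182400.
Resisting moment M_r = W × 9.3 = 59817 × 9.3 = 556300.
FS_overturning = M_r/M_o = 556300/182400 = 3.051.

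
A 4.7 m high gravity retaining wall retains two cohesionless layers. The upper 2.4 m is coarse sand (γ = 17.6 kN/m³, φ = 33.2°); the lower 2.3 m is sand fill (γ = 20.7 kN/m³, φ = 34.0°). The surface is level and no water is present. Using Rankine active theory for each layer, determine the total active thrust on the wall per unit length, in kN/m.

57.8 kN/m

K_a1 = tan²(45°−33.2°/2) = 0.2924; K_a2 = tan²(45°−34.0°/2) = 0.2827.
Layer 1: σ at base = K_a1 γ₁ h₁ = 12.35 kPa; P₁ = ½×12.35×2.4 = 14.82.
Layer 2: σ_v at top = γ₁h₁ = 42.24; σ_h top = K_a2×42.24 = 11.94; σ_h base = K_a2×(42.24+20.7×2.3) = 25.40.
P₂ = ½(11.94+25.40)×2.3 = 42.95. Total P_a = 14.82+42.95 = 57.76 kN/m.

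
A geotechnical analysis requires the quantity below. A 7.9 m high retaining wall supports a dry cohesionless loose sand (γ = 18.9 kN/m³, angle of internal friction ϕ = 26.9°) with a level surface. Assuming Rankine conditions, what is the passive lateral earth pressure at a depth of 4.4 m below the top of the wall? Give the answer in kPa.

221 kPa

K_p = (1 + sin φ)/(1 − sin φ) = 2.653.
σ_h = K_p γ z = 2.653 × 18.9 × 4.4 = 220.6 kPa.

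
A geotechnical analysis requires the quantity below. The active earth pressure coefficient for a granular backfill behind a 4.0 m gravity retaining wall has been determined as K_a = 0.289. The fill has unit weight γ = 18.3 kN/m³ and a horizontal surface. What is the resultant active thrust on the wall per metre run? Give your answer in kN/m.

P = ½ K_a γ H² = 0.5 × 0.289 × 18.3 × 4.0² = 42.31 kN/m.

42.3 kN/m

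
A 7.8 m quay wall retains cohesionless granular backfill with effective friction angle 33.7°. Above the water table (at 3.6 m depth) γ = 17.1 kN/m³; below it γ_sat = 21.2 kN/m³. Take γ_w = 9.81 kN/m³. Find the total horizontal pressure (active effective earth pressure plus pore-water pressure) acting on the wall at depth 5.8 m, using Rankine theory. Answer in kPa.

46.4 kPa

K_a = (1 − sin φ)/(1 + sin φ) = 0.2863.
γ' = 21.2 − 9.81 = 11.39 kN/m³.
Effective vertical stress at 5.8 m: σ'_v = 17.1×3.6 + 11.39×2.20 = 86.62 kPa.
σ'_h = K_a σ'_v = 0.2863 × 86.62 = 24.80 kPa; u = γ_w × 2.20 = 21.58 kPa.
Total σ_h = 24.80 + 21.58 = 46.38 kPa.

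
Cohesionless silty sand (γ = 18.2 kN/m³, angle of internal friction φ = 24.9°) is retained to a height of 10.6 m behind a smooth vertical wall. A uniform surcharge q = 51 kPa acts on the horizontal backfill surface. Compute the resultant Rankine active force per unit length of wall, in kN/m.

637 kN/m

K_a = tan²(45° − φ/2) = 0.4074.
Soil triangle: ½ K_a γ H² = 0.5×0.4074×18.2×10.6² = 416.6 kN/m.
Surcharge rectangle: K_a q H = 0.4074×51×10.6 = 220.3 kN/m.
Total = 416.6 + 220.3 = 636.8 kN/m.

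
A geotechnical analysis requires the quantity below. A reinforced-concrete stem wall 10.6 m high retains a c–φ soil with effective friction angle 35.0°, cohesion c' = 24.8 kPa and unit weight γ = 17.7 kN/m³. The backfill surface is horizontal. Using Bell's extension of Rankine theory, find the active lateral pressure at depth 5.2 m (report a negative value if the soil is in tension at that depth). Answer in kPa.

-0.878 kPa

K_a = (1 − sin φ)/(1 + sin φ) = 0.2710.
σ_a = K_a γ z − 2c√K_a = 0.2710×17.7×5.2 − 2×24.8×0.5206 = -0.8782 kPa.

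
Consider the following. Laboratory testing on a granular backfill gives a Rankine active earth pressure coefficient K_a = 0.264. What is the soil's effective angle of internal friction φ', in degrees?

35.6°

K_a = tan²(45° − φ/2) ⇒ 45° − φ/2 = arctan(√0.264) = 27.19°.
φ = 2(45° − 27.19°) = 35.61°.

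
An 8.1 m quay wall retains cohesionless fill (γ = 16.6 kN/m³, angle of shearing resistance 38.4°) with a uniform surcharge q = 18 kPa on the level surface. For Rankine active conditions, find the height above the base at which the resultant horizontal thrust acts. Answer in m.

K_a = 0.2337.
Triangular part P₁ = ½K_aγH² = 127.3 at H/3 = 2.700 m; rectangular part P₂ = K_a q H = 34.07 at H/2 = 4.050 m.
ȳ = (P₁·2.700 + P₂·4.050)/(P₁+P₂) = 2.985 m.

2.99 m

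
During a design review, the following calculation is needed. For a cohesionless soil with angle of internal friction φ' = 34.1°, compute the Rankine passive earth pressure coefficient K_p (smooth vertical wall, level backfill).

K_p = (1 + sin φ)/(1 − sin φ) = tan²(45° + 34.1°/2) = 3.552.

3.55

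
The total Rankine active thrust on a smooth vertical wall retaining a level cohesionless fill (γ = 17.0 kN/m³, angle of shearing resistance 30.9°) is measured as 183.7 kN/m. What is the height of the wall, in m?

8.20 m

K_a = 0.3214. P_a = ½ K_a γ H² ⇒ H = √(2P_a/(K_a γ)).
H = √(2×183.7/(0.3214×17.0)) = 8.200 m.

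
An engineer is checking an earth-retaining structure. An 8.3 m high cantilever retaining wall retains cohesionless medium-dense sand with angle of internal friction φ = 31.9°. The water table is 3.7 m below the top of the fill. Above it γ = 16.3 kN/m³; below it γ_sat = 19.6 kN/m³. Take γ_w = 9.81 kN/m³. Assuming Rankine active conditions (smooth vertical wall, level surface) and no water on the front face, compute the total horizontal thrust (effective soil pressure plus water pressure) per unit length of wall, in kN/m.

K_a = tan²(45° − φ/2) = 0.3085.
γ' = 19.6 − 9.81 = 9.790 kN/m³. Depth below WT = 4.6 m.
σ'_h at WT = K_a γ d_w = 18.61 kPa; at base = 18.61 + K_a γ' × 4.6 = 32.50 kPa.
P₁ (0–3.7 m) = ½×18.61×3.7 = 34.42. P₂ (3.7–8.3 m) = ½(18.61+32.50)×4.6 = 117.5.
P_w = ½ γ_w h₂² = 0.5×9.81×4.6² = 103.8. Total = 34.42+117.5+103.8 = 255.8 kN/m.

256 kN/m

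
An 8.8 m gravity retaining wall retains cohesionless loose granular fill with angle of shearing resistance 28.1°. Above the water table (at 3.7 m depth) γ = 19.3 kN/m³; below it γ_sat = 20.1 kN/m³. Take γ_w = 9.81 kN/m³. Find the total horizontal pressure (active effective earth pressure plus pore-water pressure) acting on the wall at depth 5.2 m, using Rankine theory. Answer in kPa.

K_a = (1 − sin φ)/(1 + sin φ) = 0.3596.
γ' = 20.1 − 9.81 = 10.29 kN/m³.
Effective vertical stress at 5.2 m: σ'_v = 19.3×3.7 + 10.29×1.50 = 86.85 kPa.
σ'_h = K_a σ'_v = 0.3596 × 86.85 = 31.23 kPa; u = γ_w × 1.50 = 14.71 kPa.
Total σ_h = 31.23 + 14.71 = 45.95 kPa.

45.9 kPa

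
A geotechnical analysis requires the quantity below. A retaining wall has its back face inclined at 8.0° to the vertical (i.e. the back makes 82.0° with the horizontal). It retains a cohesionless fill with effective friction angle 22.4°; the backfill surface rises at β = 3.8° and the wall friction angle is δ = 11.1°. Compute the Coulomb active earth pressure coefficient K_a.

K_a = sin²(α+φ) / [sin²α · sin(α−δ) · (1 + √{sin(φ+δ)sin(φ−β) / (sin(α−δ)sin(α+β))})²].
With α = 82.0°, φ = 22.4°, δ = 11.1°, β = 3.8°: K_a = 0.4936.

0.494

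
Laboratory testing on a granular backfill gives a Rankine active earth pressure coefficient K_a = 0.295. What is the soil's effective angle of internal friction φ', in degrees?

K_a = tan²(45° − φ/2) ⇒ 45° − φ/2 = arctan(√0.295) = 28.51°.
φ = 2(45° − 28.51°) = 32.98°.

33.0°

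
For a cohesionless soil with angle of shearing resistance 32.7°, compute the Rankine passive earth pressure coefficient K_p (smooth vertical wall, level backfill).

3.35

K_p = (1 + sin φ)/(1 − sin φ) = tan²(45° + 32.7°/2) = 3.350.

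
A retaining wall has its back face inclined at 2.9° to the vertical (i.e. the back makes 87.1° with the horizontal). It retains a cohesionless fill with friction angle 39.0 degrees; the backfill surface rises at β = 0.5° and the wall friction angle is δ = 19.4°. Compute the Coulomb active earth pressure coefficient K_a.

K_a = sin²(α+φ) / [sin²α · sin(α−δ) · (1 + √{sin(φ+δ)sin(φ−β) / (sin(α−δ)sin(α+β))})²].
With α = 87.1°, φ = 39.0°, δ = 19.4°, β = 0.5°: K_a = 0.2291.

0.229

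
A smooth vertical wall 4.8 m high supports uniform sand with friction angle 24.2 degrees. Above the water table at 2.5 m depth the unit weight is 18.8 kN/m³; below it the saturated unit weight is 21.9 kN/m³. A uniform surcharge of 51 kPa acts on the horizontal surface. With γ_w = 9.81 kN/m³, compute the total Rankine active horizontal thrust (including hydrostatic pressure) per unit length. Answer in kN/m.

K_a = tan²(45° − φ/2) = 0.4185.
γ' = 21.9 − 9.81 = 12.09 kN/m³. h₂ = H − d_w = 2.3 m.
σ'_h: at surface K_a·q = 21.34; at WT K_a(q+γd_w) = 41.01; at base K_a(q+γd_w+γ'h₂) = 52.65 kPa.
P₁ = ½(21.34+41.01)×2.5 = 77.95; P₂ = ½(41.01+52.65)×2.3 = 107.7; P_w = ½γ_w h₂² = 25.95.
Total = 77.95+107.7+25.95 = 211.6 kN/m.

212 kN/m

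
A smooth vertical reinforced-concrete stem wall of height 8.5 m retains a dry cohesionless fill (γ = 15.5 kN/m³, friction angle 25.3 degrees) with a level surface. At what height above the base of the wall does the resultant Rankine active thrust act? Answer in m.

2.83 m

K_a = 0.4012.
The pressure distribution is triangular, so the resultant acts at H/3 above the base = 8.5/3 = 2.833 m.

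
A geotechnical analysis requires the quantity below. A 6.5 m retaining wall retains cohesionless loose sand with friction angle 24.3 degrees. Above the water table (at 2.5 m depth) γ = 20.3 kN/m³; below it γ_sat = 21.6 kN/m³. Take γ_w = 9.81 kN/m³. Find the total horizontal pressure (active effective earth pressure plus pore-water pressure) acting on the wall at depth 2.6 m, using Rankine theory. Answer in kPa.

22.6 kPa

K_a = (1 − sin φ)/(1 + sin φ) = 0.4169.
γ' = 21.6 − 9.81 = 11.79 kN/m³.
Effective vertical stress at 2.6 m: σ'_v = 20.3×2.5 + 11.79×0.100 = 51.93 kPa.
σ'_h = K_a σ'_v = 0.4169 × 51.93 = 21.65 kPa; u = γ_w × 0.100 = 0.9810 kPa.
Total σ_h = 21.65 + 0.9810 = 22.63 kPa.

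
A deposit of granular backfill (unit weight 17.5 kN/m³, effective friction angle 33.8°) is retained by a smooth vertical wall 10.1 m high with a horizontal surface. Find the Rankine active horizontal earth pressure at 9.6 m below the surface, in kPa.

K_a = (1 − sin φ)/(1 + sin φ) = 0.2851.
σ_h = K_a γ z = 0.2851 × 17.5 × 9.6 = 47.90 kPa.

47.9 kPa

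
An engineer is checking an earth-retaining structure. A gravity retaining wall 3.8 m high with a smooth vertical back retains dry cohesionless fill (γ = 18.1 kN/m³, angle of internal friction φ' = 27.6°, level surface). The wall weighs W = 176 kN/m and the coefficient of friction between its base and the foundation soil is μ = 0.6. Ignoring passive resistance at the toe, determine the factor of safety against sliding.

K_a = tan²(45° − 27.6°/2) = 0.3668.
P_a = ½K_aγH² = 0.5×0.3668×18.1×3.8² = 47.93 kN/m, acting at H/3 = 1.267 m above the base.
FS_sliding = μW / P_a = 0.6×176 / 47.93 = 2.203.

2.20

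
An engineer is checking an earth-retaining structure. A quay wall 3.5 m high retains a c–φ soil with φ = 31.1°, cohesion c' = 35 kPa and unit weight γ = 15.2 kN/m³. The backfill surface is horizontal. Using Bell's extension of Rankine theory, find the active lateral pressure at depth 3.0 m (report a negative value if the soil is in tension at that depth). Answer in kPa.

K_a = (1 − sin φ)/(1 + sin φ) = 0.3188.
σ_a = K_a γ z − 2c√K_a = 0.3188×15.2×3.0 − 2×35×0.5646 = -24.99 kPa.

-25.0 kPa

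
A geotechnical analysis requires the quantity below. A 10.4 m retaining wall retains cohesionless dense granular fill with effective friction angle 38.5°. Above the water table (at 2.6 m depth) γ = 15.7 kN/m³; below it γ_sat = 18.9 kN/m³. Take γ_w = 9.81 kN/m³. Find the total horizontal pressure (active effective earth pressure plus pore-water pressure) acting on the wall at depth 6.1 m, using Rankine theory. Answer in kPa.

51.2 kPa

K_a = (1 − sin φ)/(1 + sin φ) = 0.2327.
γ' = 18.9 − 9.81 = 9.090 kN/m³.
Effective vertical stress at 6.1 m: σ'_v = 15.7×2.6 + 9.090×3.50 = 72.63 kPa.
σ'_h = K_a σ'_v = 0.2327 × 72.63 = 16.90 kPa; u = γ_w × 3.50 = 34.34 kPa.
Total σ_h = 16.90 + 34.34 = 51.23 kPa.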